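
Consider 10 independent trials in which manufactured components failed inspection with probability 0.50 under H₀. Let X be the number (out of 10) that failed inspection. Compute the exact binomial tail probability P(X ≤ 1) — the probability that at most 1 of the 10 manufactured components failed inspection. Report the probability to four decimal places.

X ~ Binomial(n=10, p=0.50).
P(X ≤ 1) = C(10,0)·0.50^0·0.50^10 + C(10,1)·0.50^1·0.50^9.
= 0.000977 + 0.009766 = 0.0107.

P = 0.0107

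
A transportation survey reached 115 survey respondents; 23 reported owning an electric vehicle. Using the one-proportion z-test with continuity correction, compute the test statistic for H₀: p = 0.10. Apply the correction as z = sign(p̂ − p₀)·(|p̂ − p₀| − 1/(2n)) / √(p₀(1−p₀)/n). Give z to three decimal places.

The sample proportion is 23/115 = 0.20000. p̂ − p₀ = 0.100000.
Continuity correction 1/(2n) = 1/230 = 0.004348.
Corrected numerator: |0.100000| − 0.004348 = 0.095652.
SE₀ = √(0.10·0.90/115) = 0.027975.
z = (+)0.095652/0.027975 = 3.419.

z = 3.419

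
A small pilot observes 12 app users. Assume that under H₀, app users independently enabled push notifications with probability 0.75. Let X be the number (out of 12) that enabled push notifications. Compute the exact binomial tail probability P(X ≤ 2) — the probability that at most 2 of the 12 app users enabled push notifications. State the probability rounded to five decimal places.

P = 0.00004

X is binomial with n = 12 and p = 0.75.
P(X ≤ 2) = C(12,0)·0.75^0·0.25^12 + C(12,1)·0.75^1·0.25^11 + C(12,2)·0.75^2·0.25^10.
= 0.000000 + 0.000002 + 0.000035 = 0.00004.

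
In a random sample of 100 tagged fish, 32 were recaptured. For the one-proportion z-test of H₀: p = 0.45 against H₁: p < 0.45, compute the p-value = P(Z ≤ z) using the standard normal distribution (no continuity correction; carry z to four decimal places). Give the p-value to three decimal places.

The sample proportion is 32/100 = 0.32000.
SE₀ = √(0.45·0.55/100) = 0.049749.
z = (p̂ − p₀)/SE = (32/100 − 0.45)/0.049749 ≈ -2.6131.
p-value = P(Z ≤ z) with z = -2.6131 → 0.004.

p-value = 0.004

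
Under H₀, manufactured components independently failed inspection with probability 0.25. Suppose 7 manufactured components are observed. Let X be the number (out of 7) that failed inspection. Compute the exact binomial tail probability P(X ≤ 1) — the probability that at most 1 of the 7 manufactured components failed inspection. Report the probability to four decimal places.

X ~ Binomial(n=7, p=0.25).
P(X ≤ 1) = C(7,0)·0.25^0·0.75^7 + C(7,1)·0.25^1·0.75^6.
= 0.133484 + 0.311462 = 0.4449.

P = 0.4449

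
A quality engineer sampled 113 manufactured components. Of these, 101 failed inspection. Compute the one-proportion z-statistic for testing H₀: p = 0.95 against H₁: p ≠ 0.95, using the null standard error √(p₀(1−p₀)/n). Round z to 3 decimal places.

With x = 101 successes in n = 113, p̂ = 0.89381.
SE₀ = √(0.95·0.05/113) = 0.020503.
z = (p̂ − p₀)/SE = (0.89381 − 0.95)/0.020503 = -2.741.

z = -2.741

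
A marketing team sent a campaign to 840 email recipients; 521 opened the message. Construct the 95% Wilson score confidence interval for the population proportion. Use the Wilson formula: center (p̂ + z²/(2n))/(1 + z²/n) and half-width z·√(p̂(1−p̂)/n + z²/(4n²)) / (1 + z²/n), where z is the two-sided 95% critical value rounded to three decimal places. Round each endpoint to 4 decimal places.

p̂ = 521/840 = 0.62024; z = 1.960, so z² = 3.841600.
1 + z²/n = 1.004573.
Center = (0.62024 + 0.002287)/1.004573 = 0.61969.
Radicand: p̂(1−p̂)/n + z²/(4n²) = 0.000280408 + 0.000001361 = 0.000281769.
Half-width = z·√(radicand)/denom = 1.960·0.016786/1.004573 = 0.03275.
So the interval runs from 0.5869 to 0.6524.

(0.5869, 0.6524)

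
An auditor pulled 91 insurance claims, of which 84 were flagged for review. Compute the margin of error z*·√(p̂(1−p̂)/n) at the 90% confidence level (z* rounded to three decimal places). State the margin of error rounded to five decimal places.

The sample proportion is 84/91 = 0.92308.
SE = √(p̂(1−p̂)/n) = √(0.071006/91) = 0.027934.
The 90% critical value is z* = 1.645.
ME = 1.645·0.027934 = 0.04595.

ME = 0.04595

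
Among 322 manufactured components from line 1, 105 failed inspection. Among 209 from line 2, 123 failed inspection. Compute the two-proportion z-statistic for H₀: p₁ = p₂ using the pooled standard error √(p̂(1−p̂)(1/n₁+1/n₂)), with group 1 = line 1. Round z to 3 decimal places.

z = -5.969

Sample proportions: p̂₁ = 105/322 = 0.32609 and p̂₂ = 123/209 = 0.58852.
Pooled p̂ = (105+123)/(322+209) = 228/531 = 0.42938.
Pooled SE = √[0.2450126·0.00789028] ≈ 0.043968.
z = (p̂₁ − p̂₂)/SE = (0.32609 − 0.58852)/0.043968 = -0.26243/0.043968 = -5.969.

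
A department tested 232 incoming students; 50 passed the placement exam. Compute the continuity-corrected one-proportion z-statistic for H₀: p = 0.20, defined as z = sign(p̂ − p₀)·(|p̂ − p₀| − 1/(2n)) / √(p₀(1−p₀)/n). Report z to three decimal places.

The sample proportion is 50/232 = 0.21552. p̂ − p₀ = 0.015517.
1/(2n) = 0.002155.
Corrected numerator: |0.015517| − 0.002155 = 0.013362.
Null standard error: √(0.20·0.80/232) = √0.000689655 = 0.026261.
z = (+)0.013362/0.026261 = 0.509.

z = 0.509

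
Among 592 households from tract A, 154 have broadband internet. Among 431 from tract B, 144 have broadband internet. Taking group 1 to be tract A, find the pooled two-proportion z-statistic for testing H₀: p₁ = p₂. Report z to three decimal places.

z = -2.571

p̂₁ = 154/592 = 0.26014, p̂₂ = 144/431 = 0.33411.
Pooling: p̂ = 298/1023 = 0.29130.
SE = √[p̂(1−p̂)(1/n₁+1/n₂)] = √[0.29130·0.70870·(1/592+1/431)] ≈ 0.028770.
z = -0.07397/0.028770 = -2.571.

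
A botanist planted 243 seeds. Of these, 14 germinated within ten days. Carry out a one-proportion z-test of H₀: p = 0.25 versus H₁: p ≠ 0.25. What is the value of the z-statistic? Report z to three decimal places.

The sample proportion is 14/243 = 0.05761.
Null standard error: √(0.25·0.75/243) = √0.000771605 = 0.027778.
Test statistic: z = -0.19239/0.027778 = -6.926.

z = -6.926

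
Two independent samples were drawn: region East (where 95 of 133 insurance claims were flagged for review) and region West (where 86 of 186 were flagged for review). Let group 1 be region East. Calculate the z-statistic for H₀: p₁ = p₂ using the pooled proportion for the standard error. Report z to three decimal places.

z = 4.478

p̂₁ = 95/133 = 0.71429, p̂₂ = 86/186 = 0.46237.
Pooling: p̂ = 181/319 = 0.56740.
Pooled SE = √[0.2454575·0.01289514] ≈ 0.056260.
z = 0.25192/0.056260 = 4.478.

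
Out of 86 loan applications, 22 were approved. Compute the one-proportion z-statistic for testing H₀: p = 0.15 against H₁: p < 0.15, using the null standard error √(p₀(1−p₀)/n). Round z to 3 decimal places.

z = 2.748

p̂ = 22/86 = 0.25581.
SE₀ = √(0.15·0.85/86) = 0.038504.
z = (0.25581 − 0.15)/0.038504 = 0.10581/0.038504 = 2.748.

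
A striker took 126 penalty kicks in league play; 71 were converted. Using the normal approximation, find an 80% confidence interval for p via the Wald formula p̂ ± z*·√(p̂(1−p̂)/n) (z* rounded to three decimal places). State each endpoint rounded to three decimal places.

(0.507, 0.620)

Sample proportion p̂ = 71/126 = 0.56349.
SE(p̂) = √(0.56349·0.43651/126) = 0.044183.
z* = 1.282 at the 80% level.
Margin of error: 1.282 × 0.044183 = 0.05664.
Interval: 0.56349 ± 0.05664 → (0.507, 0.620).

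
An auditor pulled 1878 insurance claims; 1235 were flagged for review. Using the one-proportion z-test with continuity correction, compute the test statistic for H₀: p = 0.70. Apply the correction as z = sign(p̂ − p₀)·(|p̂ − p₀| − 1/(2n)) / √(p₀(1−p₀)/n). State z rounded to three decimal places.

z = -3.983

The sample proportion is 1235/1878 = 0.65761. p̂ − p₀ = -0.042386.
Continuity correction 1/(2n) = 1/3756 = 0.000266.
Corrected numerator: |-0.042386| − 0.000266 = 0.042120.
Null standard error: √(0.70·0.30/1878) = √0.000111821 = 0.010575.
z = −0.042120/0.010575 = -3.983.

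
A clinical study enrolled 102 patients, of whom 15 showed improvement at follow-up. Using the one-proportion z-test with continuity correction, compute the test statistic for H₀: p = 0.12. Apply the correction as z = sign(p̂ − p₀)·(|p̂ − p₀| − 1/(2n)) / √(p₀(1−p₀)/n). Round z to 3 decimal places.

z = 0.689

With x = 15 successes in n = 102, p̂ = 0.14706. p̂ − p₀ = 0.027059.
Continuity correction 1/(2n) = 1/204 = 0.004902.
Corrected numerator: |0.027059| − 0.004902 = 0.022157.
Under H₀, SE = √(p₀(1−p₀)/n) = √(0.12·0.88/102) = √0.001035294 = 0.032176.
z = +0.022157/0.032176 = 0.689.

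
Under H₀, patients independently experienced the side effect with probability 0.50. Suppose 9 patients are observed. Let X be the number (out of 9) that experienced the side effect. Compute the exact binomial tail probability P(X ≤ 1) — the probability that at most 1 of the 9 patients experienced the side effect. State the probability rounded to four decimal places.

P = 0.0195

X ~ Binomial(n=9, p=0.50).
P(X ≤ 1) = C(9,0)·0.50^0·0.50^9 + C(9,1)·0.50^1·0.50^8.
= 0.001953 + 0.017578 = 0.0195.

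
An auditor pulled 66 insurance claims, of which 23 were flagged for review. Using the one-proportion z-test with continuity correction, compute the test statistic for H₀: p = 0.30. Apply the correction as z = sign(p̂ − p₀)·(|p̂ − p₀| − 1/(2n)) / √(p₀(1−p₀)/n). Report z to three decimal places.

z = 0.725

With x = 23 successes in n = 66, p̂ = 0.34848. p̂ − p₀ = 0.048485.
1/(2n) = 0.007576.
Corrected numerator: |0.048485| − 0.007576 = 0.040909.
Null standard error: √(0.30·0.70/66) = √0.003181818 = 0.056408.
z = +0.040909/0.056408 = 0.725.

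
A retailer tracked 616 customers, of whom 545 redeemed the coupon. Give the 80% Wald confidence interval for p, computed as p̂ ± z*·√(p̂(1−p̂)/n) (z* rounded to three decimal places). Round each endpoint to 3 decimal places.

(0.868, 0.901)

The sample proportion is 545/616 = 0.88474.
SE(p̂) = √(0.88474·0.11526/616) = 0.012866.
z* = 1.282 at the 80% level.
Margin of error: 1.282 × 0.012866 = 0.01649.
Interval: 0.88474 ± 0.01649 → (0.868, 0.901).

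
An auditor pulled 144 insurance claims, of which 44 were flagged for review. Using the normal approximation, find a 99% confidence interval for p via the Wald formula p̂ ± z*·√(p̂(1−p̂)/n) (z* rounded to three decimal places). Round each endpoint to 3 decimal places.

(0.207, 0.404)

The sample proportion is 44/144 = 0.30556.
SE(p̂) = √(0.30556·0.69444/144) = 0.038387.
The 99% critical value is z* = 2.576.
Margin of error: 2.576 × 0.038387 = 0.09888.
Interval: 0.30556 ± 0.09888 → (0.207, 0.404).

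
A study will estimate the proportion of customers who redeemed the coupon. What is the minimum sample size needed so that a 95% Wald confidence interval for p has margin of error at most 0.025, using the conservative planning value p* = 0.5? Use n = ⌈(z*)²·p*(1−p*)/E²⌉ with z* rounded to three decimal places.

n = 1537

The 95% critical value is z* = 1.960.
p*(1−p*) = 0.2500.
(z*)²·p*(1−p*)/E² = 3.841600·0.2500/0.000625 = 1536.640.
Rounding up, n = 1537.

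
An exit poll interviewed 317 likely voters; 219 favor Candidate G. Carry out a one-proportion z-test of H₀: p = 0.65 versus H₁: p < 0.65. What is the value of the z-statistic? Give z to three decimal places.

p̂ = 219/317 = 0.69085.
Under H₀, SE = √(p₀(1−p₀)/n) = √(0.65·0.35/317) = √0.000717666 = 0.026789.
Test statistic: z = 0.04085/0.026789 = 1.525.

z = 1.525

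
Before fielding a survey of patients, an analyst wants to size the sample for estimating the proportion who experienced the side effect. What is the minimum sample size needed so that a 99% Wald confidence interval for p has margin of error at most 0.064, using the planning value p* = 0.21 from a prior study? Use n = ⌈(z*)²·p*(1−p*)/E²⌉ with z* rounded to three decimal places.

n = 269

For 99% confidence, z* = 2.576.
p*(1−p*) = 0.21·0.79 = 0.1659.
Required n before rounding: 6.635776 × 0.1659 / 0.064² = 268.768.
⌈268.768⌉ = 269.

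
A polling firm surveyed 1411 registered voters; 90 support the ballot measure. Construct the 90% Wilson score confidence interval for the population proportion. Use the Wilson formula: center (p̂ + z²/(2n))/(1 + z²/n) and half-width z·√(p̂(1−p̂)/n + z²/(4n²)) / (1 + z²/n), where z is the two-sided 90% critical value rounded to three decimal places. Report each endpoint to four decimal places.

(0.0539, 0.0753)

p̂ = 90/1411 = 0.06378; z = 1.645, so z² = 2.706025.
Denominator 1 + z²/n = 1 + 2.706025/1411 = 1.001918.
Adjusted center: (0.06378 + z²/(2n))/1.001918 = 0.06462.
Radicand: p̂(1−p̂)/n + z²/(4n²) = 0.000042322 + 0.000000340 = 0.000042662.
Half-width = 1.645·√0.000042662/1.001918 = 0.01072.
So the interval runs from 0.0539 to 0.0753.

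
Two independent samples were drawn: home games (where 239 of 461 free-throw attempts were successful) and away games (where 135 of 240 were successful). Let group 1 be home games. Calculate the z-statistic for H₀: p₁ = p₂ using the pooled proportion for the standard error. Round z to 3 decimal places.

Sample proportions: p̂₁ = 239/461 = 0.51844 and p̂₂ = 135/240 = 0.56250.
Pooling: p̂ = 374/701 = 0.53352.
SE = √[p̂(1−p̂)(1/n₁+1/n₂)] = √[0.53352·0.46648·(1/461+1/240)] ≈ 0.039710.
z = (p̂₁ − p̂₂)/SE = (0.51844 − 0.56250)/0.039710 = -0.04406/0.039710 = -1.110.

z = -1.110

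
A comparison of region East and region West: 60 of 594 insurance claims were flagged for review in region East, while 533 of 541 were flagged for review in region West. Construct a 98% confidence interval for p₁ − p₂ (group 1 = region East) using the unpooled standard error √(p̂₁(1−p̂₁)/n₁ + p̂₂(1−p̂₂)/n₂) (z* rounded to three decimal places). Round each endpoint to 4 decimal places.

p̂₁ = 60/594 = 0.10101, p̂₂ = 533/541 = 0.98521; p̂₁ − p̂₂ = -0.88420.
SE = √(0.000152874 + 0.000026929) = √0.000179803 = 0.013409.
For 98% confidence, z* = 2.326. Margin = 2.326·0.013409 = 0.03119.
CI: -0.88420 ± 0.03119 = (-0.9154, -0.8530).

(-0.9154, -0.8530)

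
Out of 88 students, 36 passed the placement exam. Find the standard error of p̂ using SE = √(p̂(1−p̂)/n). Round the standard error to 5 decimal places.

The sample proportion is 36/88 = 0.40909.
p̂(1−p̂) = 0.241735.
Dividing by n and taking the root: √0.002746989 = 0.05241.

SE = 0.05241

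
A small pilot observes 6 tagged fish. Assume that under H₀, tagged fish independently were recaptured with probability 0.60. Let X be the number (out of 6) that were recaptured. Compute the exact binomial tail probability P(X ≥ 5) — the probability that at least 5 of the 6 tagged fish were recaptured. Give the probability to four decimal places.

X is binomial with n = 6 and p = 0.60.
P(X ≥ 5) = C(6,5)·0.60^5·0.40^1 + C(6,6)·0.60^6·0.40^0.
= 0.186624 + 0.046656 = 0.2333.

P = 0.2333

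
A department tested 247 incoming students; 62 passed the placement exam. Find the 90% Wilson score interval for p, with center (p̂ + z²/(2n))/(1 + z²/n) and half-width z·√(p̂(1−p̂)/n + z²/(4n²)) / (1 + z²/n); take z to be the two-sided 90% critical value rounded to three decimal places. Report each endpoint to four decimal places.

Here p̂ = 62/247 = 0.25101 and z = 1.645 (z² = 2.706025).
Denominator 1 + z²/n = 1 + 2.706025/247 = 1.010956.
Adjusted center: (0.25101 + z²/(2n))/1.010956 = 0.25371.
Radicand: p̂(1−p̂)/n + z²/(4n²) = 0.000761154 + 0.000011089 = 0.000772243.
Half-width = 1.645·√0.000772243/1.010956 = 0.04522.
So the interval runs from 0.2085 to 0.2989.

(0.2085, 0.2989)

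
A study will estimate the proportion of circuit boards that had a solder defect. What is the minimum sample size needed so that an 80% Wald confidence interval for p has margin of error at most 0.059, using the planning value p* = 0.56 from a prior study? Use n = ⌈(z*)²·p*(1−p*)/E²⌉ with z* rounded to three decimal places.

For 80% confidence, z* = 1.282.
p*(1−p*) = 0.56·0.44 = 0.2464.
Required n before rounding: 1.643524 × 0.2464 / 0.059² = 116.336.
⌈116.336⌉ = 117.

n = 117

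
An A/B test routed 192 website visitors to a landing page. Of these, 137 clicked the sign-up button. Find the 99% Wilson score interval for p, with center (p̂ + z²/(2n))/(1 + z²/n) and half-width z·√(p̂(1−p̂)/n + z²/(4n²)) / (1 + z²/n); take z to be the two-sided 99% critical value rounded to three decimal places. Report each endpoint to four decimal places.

Here p̂ = 137/192 = 0.71354 and z = 2.576 (z² = 6.635776).
Denominator 1 + z²/n = 1 + 6.635776/192 = 1.034561.
Center = (0.71354 + 0.017281)/1.034561 = 0.70641.
Radicand: p̂(1−p̂)/n + z²/(4n²) = 0.001064583 + 0.000045002 = 0.001109585.
Half-width = 2.576·√0.001109585/1.034561 = 0.08294.
So the interval runs from 0.6235 to 0.7893.

(0.6235, 0.7893)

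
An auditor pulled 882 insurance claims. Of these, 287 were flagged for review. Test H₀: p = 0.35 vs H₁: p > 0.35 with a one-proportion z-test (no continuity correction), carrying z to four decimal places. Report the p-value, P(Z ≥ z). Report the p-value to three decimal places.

With x = 287 successes in n = 882, p̂ = 0.32540.
Null standard error: √(0.35·0.65/882) = √0.000257937 = 0.016060.
Test statistic (full precision, shown to 4 dp): z = (287/882 − 0.35)/SE₀ ≈ -1.5319.
From the standard normal, P(Z ≥ z) = 0.937.

p-value = 0.937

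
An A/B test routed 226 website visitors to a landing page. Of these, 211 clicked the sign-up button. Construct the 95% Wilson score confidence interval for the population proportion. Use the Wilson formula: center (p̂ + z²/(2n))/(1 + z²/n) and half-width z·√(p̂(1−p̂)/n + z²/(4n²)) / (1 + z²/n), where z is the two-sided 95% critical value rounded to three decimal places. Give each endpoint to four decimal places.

(0.8934, 0.9594)

Here p̂ = 211/226 = 0.93363 and z = 1.960 (z² = 3.841600).
Denominator 1 + z²/n = 1 + 3.841600/226 = 1.016998.
Adjusted center: (0.93363 + z²/(2n))/1.016998 = 0.92638.
Radicand: p̂(1−p̂)/n + z²/(4n²) = 0.000274188 + 0.000018803 = 0.000292991.
Half-width = z·√(radicand)/denom = 1.960·0.017117/1.016998 = 0.03299.
Interval: 0.92638 ± 0.03299 → (0.8934, 0.9594).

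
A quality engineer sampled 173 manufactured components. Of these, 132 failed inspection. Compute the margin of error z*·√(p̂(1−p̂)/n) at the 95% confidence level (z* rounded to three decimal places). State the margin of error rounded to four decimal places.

With x = 132 successes in n = 173, p̂ = 0.76301.
SE(p̂) = √(0.76301·0.23699/173) = 0.032330.
z* = 1.960 at the 95% level.
Margin of error = z*·SE = 1.960 × 0.032330 = 0.0634.

ME = 0.0634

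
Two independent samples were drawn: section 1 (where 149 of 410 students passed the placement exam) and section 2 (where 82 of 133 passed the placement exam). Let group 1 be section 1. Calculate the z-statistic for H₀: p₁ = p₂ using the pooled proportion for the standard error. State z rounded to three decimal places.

z = -5.131

p̂₁ = 149/410 = 0.36341, p̂₂ = 82/133 = 0.61654.
Pooled p̂ = (149+82)/(410+133) = 231/543 = 0.42541.
SE = √[p̂(1−p̂)(1/n₁+1/n₂)] = √[0.42541·0.57459·(1/410+1/133)] ≈ 0.049336.
z = -0.25313/0.049336 = -5.131.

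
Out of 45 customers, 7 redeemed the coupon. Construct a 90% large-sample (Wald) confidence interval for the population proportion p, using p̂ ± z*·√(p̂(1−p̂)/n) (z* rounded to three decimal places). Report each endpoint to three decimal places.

(0.067, 0.244)

The sample proportion is 7/45 = 0.15556.
Standard error of p̂: √(0.131358/45) = √0.002919067 = 0.054028.
z* = 1.645 at the 90% level.
Margin = 1.645·0.054028 = 0.08888.
CI: 0.15556 ± 0.08888 = (0.067, 0.244).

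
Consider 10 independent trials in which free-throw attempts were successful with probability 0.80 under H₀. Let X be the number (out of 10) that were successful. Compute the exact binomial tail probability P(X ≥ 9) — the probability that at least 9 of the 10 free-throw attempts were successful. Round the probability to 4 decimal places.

X is binomial with n = 10 and p = 0.80.
P(X ≥ 9) = C(10,9)·0.80^9·0.20^1 + C(10,10)·0.80^10·0.20^0.
= 0.268435 + 0.107374 = 0.3758.

P = 0.3758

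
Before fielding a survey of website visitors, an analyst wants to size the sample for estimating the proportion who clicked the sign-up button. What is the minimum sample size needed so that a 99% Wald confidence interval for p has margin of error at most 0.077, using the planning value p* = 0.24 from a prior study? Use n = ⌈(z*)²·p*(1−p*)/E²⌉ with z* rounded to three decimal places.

For 99% confidence, z* = 2.576.
p*(1−p*) = 0.24·0.76 = 0.1824.
Required n before rounding: 6.635776 × 0.1824 / 0.077² = 204.143.
⌈204.143⌉ = 205.

n = 205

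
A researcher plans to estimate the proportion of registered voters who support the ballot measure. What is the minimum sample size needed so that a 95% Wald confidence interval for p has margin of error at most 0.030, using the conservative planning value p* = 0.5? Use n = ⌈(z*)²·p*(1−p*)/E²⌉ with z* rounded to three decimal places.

The 95% critical value is z* = 1.960.
p*(1−p*) = 0.50·0.50 = 0.2500.
Required n before rounding: 3.841600 × 0.2500 / 0.030² = 1067.111.
⌈1067.111⌉ = 1068.

n = 1068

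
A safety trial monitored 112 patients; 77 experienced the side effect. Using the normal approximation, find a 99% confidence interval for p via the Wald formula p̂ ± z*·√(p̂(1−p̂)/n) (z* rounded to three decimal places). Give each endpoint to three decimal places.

(0.575, 0.800)

With x = 77 successes in n = 112, p̂ = 0.68750.
Standard error of p̂: √(0.214844/112) = √0.001918248 = 0.043798.
The 99% critical value is z* = 2.576.
Margin = 2.576·0.043798 = 0.11282.
So the interval runs from 0.575 to 0.800.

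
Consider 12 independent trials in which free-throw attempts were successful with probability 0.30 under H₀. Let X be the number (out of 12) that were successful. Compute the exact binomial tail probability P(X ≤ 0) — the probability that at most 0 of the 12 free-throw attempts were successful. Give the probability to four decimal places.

P = 0.0138

X ~ Binomial(n=12, p=0.30).
P(X ≤ 0) = C(12,0)·0.30^0·0.70^12.
= 0.013841 = 0.0138.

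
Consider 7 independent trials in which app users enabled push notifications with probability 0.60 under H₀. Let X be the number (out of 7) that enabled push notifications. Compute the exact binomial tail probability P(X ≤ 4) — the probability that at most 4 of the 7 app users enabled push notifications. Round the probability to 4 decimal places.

P = 0.5801

X ~ Binomial(n=7, p=0.60).
P(X ≤ 4) = Σ_{j=0}^{4} C(7,j)·0.60^j·0.40^{7−j}.
= 0.001638 + 0.017203 + 0.077414 + 0.193536 + 0.290304 = 0.5801.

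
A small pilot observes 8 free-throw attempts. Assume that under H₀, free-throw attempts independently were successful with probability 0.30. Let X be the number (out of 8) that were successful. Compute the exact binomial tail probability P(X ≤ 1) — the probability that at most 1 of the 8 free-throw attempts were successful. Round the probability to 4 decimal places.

X is binomial with n = 8 and p = 0.30.
P(X ≤ 1) = C(8,0)·0.30^0·0.70^8 + C(8,1)·0.30^1·0.70^7.
= 0.057648 + 0.197650 = 0.2553.

P = 0.2553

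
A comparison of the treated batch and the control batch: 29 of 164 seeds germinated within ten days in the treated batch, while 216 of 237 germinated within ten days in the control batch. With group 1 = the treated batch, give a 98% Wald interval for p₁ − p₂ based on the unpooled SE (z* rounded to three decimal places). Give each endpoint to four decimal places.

p̂₁ = 29/164 = 0.17683, p̂₂ = 216/237 = 0.91139; p̂₁ − p̂₂ = -0.73456.
SE = √(0.000887565 + 0.000340744) = √0.001228309 = 0.035047.
z* = 2.326 at the 98% level. Margin = 2.326·0.035047 = 0.08152.
CI: -0.73456 ± 0.08152 = (-0.8161, -0.6530).

(-0.8161, -0.6530)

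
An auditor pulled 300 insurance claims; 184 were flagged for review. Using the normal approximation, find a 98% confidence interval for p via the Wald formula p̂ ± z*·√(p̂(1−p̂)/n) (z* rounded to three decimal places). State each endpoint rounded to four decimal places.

(0.5479, 0.6787)

p̂ = 184/300 = 0.61333.
Standard error of p̂: √(0.237156/300) = √0.000790519 = 0.028116.
z* = 2.326 at the 98% level.
Margin = 2.326·0.028116 = 0.06540.
CI: 0.61333 ± 0.06540 = (0.5479, 0.6787).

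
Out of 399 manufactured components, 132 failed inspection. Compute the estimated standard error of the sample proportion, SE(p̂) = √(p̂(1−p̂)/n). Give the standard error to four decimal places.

SE = 0.0236

Sample proportion p̂ = 132/399 = 0.33083.
p̂(1−p̂) = 0.221382.
Dividing by n and taking the root: √0.000554842 = 0.0236.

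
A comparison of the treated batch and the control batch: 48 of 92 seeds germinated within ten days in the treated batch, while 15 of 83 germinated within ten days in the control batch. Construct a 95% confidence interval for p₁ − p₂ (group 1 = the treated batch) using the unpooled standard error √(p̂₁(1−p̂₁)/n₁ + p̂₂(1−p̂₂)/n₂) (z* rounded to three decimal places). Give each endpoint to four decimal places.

p̂₁ = 0.52174, p̂₂ = 0.18072, so the observed difference is 0.34102.
SE = √(0.002712254 + 0.001783881) = √0.004496135 = 0.067053.
The 95% critical value is z* = 1.960. Margin of error = 0.13142.
So the interval runs from 0.2096 to 0.4724.

(0.2096, 0.4724)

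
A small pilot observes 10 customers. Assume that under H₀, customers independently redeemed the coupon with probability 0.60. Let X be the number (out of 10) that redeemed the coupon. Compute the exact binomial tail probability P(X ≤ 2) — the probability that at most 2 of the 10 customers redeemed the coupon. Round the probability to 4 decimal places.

X ~ Binomial(n=10, p=0.60).
P(X ≤ 2) = C(10,0)·0.60^0·0.40^10 + C(10,1)·0.60^1·0.40^9 + C(10,2)·0.60^2·0.40^8.
= 0.000105 + 0.001573 + 0.010617 = 0.0123.

P = 0.0123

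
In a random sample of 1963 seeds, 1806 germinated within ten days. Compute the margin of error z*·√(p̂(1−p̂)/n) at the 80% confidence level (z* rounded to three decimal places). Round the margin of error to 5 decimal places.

p̂ = 1806/1963 = 0.92002.
SE(p̂) = √(0.92002·0.07998/1963) = 0.006122.
z* = 1.282 at the 80% level.
Margin of error = z*·SE = 1.282 × 0.006122 = 0.00785.

ME = 0.00785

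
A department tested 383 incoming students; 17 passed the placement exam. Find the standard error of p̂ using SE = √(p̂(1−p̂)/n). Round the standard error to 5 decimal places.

Sample proportion p̂ = 17/383 = 0.04439.
p̂(1−p̂) = 0.04439·0.95561 = 0.042420.
Dividing by n and taking the root: √0.000110757 = 0.01052.

SE = 0.01052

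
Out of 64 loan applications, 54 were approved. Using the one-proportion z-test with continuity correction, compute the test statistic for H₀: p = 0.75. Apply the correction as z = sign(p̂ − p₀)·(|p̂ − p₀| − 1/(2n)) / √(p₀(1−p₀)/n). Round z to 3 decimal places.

With x = 54 successes in n = 64, p̂ = 0.84375. p̂ − p₀ = 0.093750.
1/(2n) = 0.007812.
Corrected numerator: |0.093750| − 0.007812 = 0.085938.
Null standard error: √(0.75·0.25/64) = √0.002929688 = 0.054127.
z = (+)0.085938/0.054127 = 1.588.

z = 1.588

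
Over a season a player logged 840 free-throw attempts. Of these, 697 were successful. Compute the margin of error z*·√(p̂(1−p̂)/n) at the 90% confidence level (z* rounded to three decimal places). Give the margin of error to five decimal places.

ME = 0.02133

The sample proportion is 697/840 = 0.82976.
SE(p̂) = √(0.82976·0.17024/840) = 0.012968.
z* = 1.645 at the 90% level.
ME = 1.645·0.012968 = 0.02133.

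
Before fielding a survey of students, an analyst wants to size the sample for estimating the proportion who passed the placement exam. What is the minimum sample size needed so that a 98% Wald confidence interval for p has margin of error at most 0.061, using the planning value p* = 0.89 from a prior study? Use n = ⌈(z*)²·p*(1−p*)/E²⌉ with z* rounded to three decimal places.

z* = 2.326 at the 98% level.
p*(1−p*) = 0.0979.
(z*)²·p*(1−p*)/E² = 5.410276·0.0979/0.003721 = 142.345.
Rounding up, n = 143.

n = 143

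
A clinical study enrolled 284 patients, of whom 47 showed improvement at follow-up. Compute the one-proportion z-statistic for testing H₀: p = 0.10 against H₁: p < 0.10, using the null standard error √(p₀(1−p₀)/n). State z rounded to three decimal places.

With x = 47 successes in n = 284, p̂ = 0.16549.
Null standard error: √(0.10·0.90/284) = √0.000316901 = 0.017802.
z = (p̂ − p₀)/SE = (0.16549 − 0.10)/0.017802 = 3.679.

z = 3.679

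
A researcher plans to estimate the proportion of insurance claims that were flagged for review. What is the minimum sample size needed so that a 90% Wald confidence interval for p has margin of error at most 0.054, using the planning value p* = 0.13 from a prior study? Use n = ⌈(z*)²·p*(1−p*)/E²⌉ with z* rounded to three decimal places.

The 90% critical value is z* = 1.645.
p*(1−p*) = 0.13·0.87 = 0.1131.
Required n before rounding: 2.706025 × 0.1131 / 0.054² = 104.956.
Rounding up, n = 105.

n = 105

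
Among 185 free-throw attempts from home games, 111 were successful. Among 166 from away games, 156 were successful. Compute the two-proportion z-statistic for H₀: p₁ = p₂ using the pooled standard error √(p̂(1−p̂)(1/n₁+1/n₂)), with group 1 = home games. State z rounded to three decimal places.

z = -7.449

p̂₁ = 111/185 = 0.60000, p̂₂ = 156/166 = 0.93976.
Pooled p̂ = (111+156)/(185+166) = 267/351 = 0.76068.
SE = √[p̂(1−p̂)(1/n₁+1/n₂)] = √[0.76068·0.23932·(1/185+1/166)] ≈ 0.045614.
z = -0.33976/0.045614 = -7.449.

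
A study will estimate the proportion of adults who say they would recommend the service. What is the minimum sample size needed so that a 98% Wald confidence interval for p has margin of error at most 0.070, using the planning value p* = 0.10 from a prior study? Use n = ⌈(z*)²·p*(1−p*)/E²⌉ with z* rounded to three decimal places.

The 98% critical value is z* = 2.326.
p*(1−p*) = 0.0900.
Required n before rounding: 5.410276 × 0.0900 / 0.070² = 99.372.
Rounding up, n = 100.

n = 100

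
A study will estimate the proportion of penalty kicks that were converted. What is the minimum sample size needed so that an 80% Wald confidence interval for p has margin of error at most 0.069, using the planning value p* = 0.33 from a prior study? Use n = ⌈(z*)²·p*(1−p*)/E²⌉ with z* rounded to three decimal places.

z* = 1.282 at the 80% level.
p*(1−p*) = 0.2211.
(z*)²·p*(1−p*)/E² = 1.643524·0.2211/0.004761 = 76.325.
⌈76.325⌉ = 77.

n = 77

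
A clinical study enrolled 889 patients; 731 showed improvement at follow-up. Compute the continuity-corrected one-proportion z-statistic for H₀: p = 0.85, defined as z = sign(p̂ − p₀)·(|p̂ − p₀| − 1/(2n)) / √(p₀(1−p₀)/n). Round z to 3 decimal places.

Sample proportion p̂ = 731/889 = 0.82227. p̂ − p₀ = -0.027728.
1/(2n) = 0.000562.
Corrected numerator: |-0.027728| − 0.000562 = 0.027166.
Null standard error: √(0.85·0.15/889) = √0.000143420 = 0.011976.
z = (−)0.027166/0.011976 = -2.268.

z = -2.268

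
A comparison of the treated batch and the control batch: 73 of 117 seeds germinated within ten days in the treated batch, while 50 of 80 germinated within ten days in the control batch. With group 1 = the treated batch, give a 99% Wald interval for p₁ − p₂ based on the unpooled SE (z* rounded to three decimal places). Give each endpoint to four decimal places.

p̂₁ = 73/117 = 0.62393, p̂₂ = 50/80 = 0.62500; p̂₁ − p̂₂ = -0.00107.
Unpooled SE = √(p̂₁(1−p̂₁)/n₁ + p̂₂(1−p̂₂)/n₂) = √(0.002005478 + 0.002929688) = 0.070251.
The 99% critical value is z* = 2.576. Margin of error = 0.18097.
So the interval runs from -0.1820 to 0.1799.

(-0.1820, 0.1799)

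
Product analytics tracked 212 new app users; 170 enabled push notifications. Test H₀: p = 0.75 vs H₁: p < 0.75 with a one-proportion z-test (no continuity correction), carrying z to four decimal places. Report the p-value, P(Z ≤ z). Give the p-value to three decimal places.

p-value = 0.959

With x = 170 successes in n = 212, p̂ = 0.80189.
SE₀ = √(0.75·0.25/212) = 0.029739.
Test statistic (full precision, shown to 4 dp): z = (170/212 − 0.75)/SE₀ ≈ 1.7447.
From the standard normal, P(Z ≤ z) = 0.959.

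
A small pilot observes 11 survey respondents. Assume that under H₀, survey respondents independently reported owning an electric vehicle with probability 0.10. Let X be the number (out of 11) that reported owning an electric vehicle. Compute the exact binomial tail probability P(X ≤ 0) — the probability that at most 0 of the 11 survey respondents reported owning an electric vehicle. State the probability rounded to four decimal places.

P = 0.3138

X ~ Binomial(n=11, p=0.10).
P(X ≤ 0) = C(11,0)·0.10^0·0.90^11.
= 0.313811 = 0.3138.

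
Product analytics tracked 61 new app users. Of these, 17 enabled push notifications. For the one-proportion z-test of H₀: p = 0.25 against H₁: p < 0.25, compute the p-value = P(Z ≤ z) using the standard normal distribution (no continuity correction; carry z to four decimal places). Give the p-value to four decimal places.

p-value = 0.6976

p̂ = 17/61 = 0.27869.
SE₀ = √(0.25·0.75/61) = 0.055442.
Test statistic (full precision, shown to 4 dp): z = (17/61 − 0.25)/SE₀ ≈ 0.5175.
p-value = P(Z ≤ z) with z = 0.5175 → 0.6976.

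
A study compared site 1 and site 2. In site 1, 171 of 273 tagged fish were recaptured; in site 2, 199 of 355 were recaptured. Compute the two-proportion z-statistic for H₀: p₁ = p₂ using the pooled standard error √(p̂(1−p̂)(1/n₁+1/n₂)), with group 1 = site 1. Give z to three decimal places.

z = 1.662

Sample proportions: p̂₁ = 171/273 = 0.62637 and p̂₂ = 199/355 = 0.56056.
Pooling: p̂ = 370/628 = 0.58917.
SE = √[p̂(1−p̂)(1/n₁+1/n₂)] = √[0.58917·0.41083·(1/273+1/355)] ≈ 0.039604.
z = (p̂₁ − p̂₂)/SE = (0.62637 − 0.56056)/0.039604 = 0.06581/0.039604 = 1.662.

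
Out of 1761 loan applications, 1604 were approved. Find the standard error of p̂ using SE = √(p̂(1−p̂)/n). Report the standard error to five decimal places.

SE = 0.00679

Sample proportion p̂ = 1604/1761 = 0.91085.
p̂(1−p̂) = 0.91085·0.08915 = 0.081202.
SE = √(0.081202/1761) = 0.00679.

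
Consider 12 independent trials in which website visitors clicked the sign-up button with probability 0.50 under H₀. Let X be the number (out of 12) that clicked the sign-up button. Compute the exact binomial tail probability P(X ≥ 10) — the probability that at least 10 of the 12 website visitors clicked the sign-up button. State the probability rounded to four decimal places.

X ~ Binomial(n=12, p=0.50).
P(X ≥ 10) = C(12,10)·0.50^10·0.50^2 + C(12,11)·0.50^11·0.50^1 + C(12,12)·0.50^12·0.50^0.
= 0.016113 + 0.002930 + 0.000244 = 0.0193.

P = 0.0193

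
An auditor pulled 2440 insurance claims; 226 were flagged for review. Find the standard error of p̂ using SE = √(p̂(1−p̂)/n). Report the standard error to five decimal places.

With x = 226 successes in n = 2440, p̂ = 0.09262.
p̂(1−p̂) = 0.084042.
SE = √(0.084042/2440) = 0.00587.

SE = 0.00587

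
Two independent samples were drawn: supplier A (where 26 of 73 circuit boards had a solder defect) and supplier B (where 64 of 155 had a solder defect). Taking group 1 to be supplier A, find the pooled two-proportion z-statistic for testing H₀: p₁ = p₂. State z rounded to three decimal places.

z = -0.818

Sample proportions: p̂₁ = 26/73 = 0.35616 and p̂₂ = 64/155 = 0.41290.
Pooling: p̂ = 90/228 = 0.39474.
SE = √[p̂(1−p̂)(1/n₁+1/n₂)] = √[0.39474·0.60526·(1/73+1/155)] ≈ 0.069385.
z = -0.05674/0.069385 = -0.818.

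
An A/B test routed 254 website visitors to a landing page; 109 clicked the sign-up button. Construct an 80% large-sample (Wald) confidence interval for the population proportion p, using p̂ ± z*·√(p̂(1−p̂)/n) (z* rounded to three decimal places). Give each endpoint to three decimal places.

(0.389, 0.469)

Sample proportion p̂ = 109/254 = 0.42913.
SE = √(p̂(1−p̂)/n) = √(0.244978/254) = 0.031056.
For 80% confidence, z* = 1.282.
Margin of error: 1.282 × 0.031056 = 0.03981.
CI: 0.42913 ± 0.03981 = (0.389, 0.469).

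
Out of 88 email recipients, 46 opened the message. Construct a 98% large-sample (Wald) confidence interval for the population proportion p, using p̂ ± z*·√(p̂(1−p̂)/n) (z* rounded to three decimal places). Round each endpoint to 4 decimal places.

(0.3989, 0.6466)

With x = 46 successes in n = 88, p̂ = 0.52273.
SE = √(p̂(1−p̂)/n) = √(0.249483/88) = 0.053245.
For 98% confidence, z* = 2.326.
Margin of error: 2.326 × 0.053245 = 0.12385.
Interval: 0.52273 ± 0.12385 → (0.3989, 0.6466).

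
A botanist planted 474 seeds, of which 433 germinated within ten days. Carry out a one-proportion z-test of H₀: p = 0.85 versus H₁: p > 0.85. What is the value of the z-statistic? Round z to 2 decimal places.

With x = 433 successes in n = 474, p̂ = 0.91350.
Null standard error: √(0.85·0.15/474) = √0.000268987 = 0.016401.
z = (0.91350 − 0.85)/0.016401 = 0.06350/0.016401 = 3.87.

z = 3.87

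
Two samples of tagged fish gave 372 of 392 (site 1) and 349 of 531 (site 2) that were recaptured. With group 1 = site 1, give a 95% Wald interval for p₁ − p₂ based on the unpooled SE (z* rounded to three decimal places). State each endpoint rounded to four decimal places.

p̂₁ = 372/392 = 0.94898, p̂₂ = 349/531 = 0.65725; p̂₁ − p̂₂ = 0.29173.
SE = √(0.000123514 + 0.000424242) = √0.000547756 = 0.023404.
For 95% confidence, z* = 1.960. Margin = 1.960·0.023404 = 0.04587.
CI: 0.29173 ± 0.04587 = (0.2459, 0.3376).

(0.2459, 0.3376)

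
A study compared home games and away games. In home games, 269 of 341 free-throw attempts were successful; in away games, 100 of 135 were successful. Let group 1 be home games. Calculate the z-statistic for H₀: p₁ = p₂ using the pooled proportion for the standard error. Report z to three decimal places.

Sample proportions: p̂₁ = 269/341 = 0.78886 and p̂₂ = 100/135 = 0.74074.
Pooled p̂ = (269+100)/(341+135) = 369/476 = 0.77521.
SE = √[p̂(1−p̂)(1/n₁+1/n₂)] = √[0.77521·0.22479·(1/341+1/135)] ≈ 0.042448.
z = 0.04812/0.042448 = 1.134.

z = 1.134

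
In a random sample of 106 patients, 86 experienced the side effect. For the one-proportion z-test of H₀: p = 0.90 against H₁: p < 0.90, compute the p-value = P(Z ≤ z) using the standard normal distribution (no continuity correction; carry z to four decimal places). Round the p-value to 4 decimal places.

With x = 86 successes in n = 106, p̂ = 0.81132.
Null standard error: √(0.90·0.10/106) = √0.000849057 = 0.029139.
Test statistic (full precision, shown to 4 dp): z = (86/106 − 0.90)/SE₀ ≈ -3.0434.
p-value = P(Z ≤ z) with z = -3.0434 → 0.0012.

p-value = 0.0012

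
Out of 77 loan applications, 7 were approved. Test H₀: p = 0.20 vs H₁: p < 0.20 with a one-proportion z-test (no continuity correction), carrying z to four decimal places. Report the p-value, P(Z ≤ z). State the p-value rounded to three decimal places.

p-value = 0.008

With x = 7 successes in n = 77, p̂ = 0.09091.
Under H₀, SE = √(p₀(1−p₀)/n) = √(0.20·0.80/77) = √0.002077922 = 0.045584.
Test statistic (full precision, shown to 4 dp): z = (7/77 − 0.20)/SE₀ ≈ -2.3932.
p-value = P(Z ≤ z) with z = -2.3932 → 0.008.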